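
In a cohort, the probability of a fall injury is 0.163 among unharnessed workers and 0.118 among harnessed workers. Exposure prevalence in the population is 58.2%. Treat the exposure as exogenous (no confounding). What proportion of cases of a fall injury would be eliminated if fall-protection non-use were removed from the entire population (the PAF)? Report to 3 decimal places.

PAF ≈ 0.182

Let p₁ = 0.163, p₀ = 0.118.
Overall risk P(Y=1) = π·p₁ + (1−π)·p₀ = 0.582×0.163 + 0.418×0.118 = 0.14419.
Under exogeneity, PAF = [P(Y=1) − p₀] / P(Y=1).
PAF = (0.14419 − 0.118) / 0.14419 ≈ 0.1816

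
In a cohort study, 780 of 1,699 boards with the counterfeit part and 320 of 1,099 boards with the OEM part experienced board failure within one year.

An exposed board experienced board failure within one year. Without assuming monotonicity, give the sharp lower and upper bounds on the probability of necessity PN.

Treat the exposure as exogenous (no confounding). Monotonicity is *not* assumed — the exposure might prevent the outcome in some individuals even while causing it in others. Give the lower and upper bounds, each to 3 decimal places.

0.366 ≤ PN ≤ 1.000

p₁ = P(outcome | exposed) = 780/1699 = 0.45909
p₀ = P(outcome | unexposed) = 320/1099 = 0.29117
Under exogeneity alone the bounds on PN are max{0,(p₁−p₀)/p₁} ≤ PN ≤ min{1,(1−p₀)/p₁}.
  lower = (p₁ − p₀)/p₁ = 0.16792 / 0.45909 ≈ 0.3658
  upper = min{1, (1 − p₀)/p₁} = 0.70883 / 0.45909 ≈ 1.5440 → capped at 1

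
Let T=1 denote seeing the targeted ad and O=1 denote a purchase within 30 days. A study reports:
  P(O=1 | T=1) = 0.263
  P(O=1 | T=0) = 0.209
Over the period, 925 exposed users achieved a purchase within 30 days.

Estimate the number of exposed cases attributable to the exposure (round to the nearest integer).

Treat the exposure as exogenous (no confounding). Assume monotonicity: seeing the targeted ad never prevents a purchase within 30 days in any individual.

Let p₁ = 0.263, p₀ = 0.209.
PN = (p₁ − p₀)/p₁ = (0.263 − 0.209) / 0.263 ≈ 0.20532.
Attributable cases ≈ PN × (exposed cases) = 0.20532 × 925 ≈ 189.92.

about 190 cases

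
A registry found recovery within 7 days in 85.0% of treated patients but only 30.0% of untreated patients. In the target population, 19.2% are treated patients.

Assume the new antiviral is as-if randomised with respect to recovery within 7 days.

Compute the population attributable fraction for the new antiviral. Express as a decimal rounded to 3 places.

PAF ≈ 0.260

p₁ = 0.85, p₀ = 0.3.
Overall risk P(Y=1) = π·p₁ + (1−π)·p₀ = 0.192×0.85 + 0.808×0.3 = 0.4056.
Under exogeneity, PAF = [P(Y=1) − p₀] / P(Y=1).
PAF = (0.4056 − 0.3) / 0.4056 ≈ 0.2604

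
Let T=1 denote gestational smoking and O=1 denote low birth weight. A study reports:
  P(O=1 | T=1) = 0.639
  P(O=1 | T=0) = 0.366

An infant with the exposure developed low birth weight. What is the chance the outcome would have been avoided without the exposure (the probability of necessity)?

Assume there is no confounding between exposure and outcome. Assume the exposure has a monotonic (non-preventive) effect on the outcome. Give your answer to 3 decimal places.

Let p₁ = 0.639, p₀ = 0.366.
Under exogeneity and monotonicity, PN = (p₁ − p₀) / p₁.
PN = (0.639 − 0.366) / 0.639 = 0.273 / 0.639 ≈ 0.4272

PN ≈ 0.427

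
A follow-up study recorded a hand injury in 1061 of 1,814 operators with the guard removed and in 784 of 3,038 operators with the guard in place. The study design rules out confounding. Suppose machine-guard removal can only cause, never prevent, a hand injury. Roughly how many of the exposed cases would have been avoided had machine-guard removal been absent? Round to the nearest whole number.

about 593 cases

p₁ = P(outcome | exposed) = 1061/1814 = 0.5849
p₀ = P(outcome | unexposed) = 784/3038 = 0.25806
PN = (p₁ − p₀)/p₁ = (0.5849 − 0.25806) / 0.5849 ≈ 0.55879.
Attributable cases ≈ PN × (exposed cases) = 0.55879 × 1061 ≈ 592.87.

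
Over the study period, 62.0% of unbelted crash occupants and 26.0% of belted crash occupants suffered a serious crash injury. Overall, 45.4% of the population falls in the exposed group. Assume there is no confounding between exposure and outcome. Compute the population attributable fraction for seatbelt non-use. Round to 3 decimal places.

PAF ≈ 0.386

p₁ = 0.62, p₀ = 0.26.
Overall risk P(Y=1) = π·p₁ + (1−π)·p₀ = 0.454×0.62 + 0.546×0.26 = 0.42344.
Under exogeneity, PAF = [P(Y=1) − p₀] / P(Y=1).
PAF = (0.42344 − 0.26) / 0.42344 ≈ 0.3860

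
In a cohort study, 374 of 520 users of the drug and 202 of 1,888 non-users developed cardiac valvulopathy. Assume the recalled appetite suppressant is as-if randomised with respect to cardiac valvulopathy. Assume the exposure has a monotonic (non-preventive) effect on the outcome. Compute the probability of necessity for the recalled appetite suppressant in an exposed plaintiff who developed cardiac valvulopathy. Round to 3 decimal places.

PN ≈ 0.851

p₁ = P(outcome | exposed) = 374/520 = 0.71923
p₀ = P(outcome | unexposed) = 202/1888 = 0.10699
Under exogeneity and monotonicity, PN = (p₁ − p₀) / p₁.
PN = (0.71923 − 0.10699) / 0.71923 = 0.61224 / 0.71923 ≈ 0.8512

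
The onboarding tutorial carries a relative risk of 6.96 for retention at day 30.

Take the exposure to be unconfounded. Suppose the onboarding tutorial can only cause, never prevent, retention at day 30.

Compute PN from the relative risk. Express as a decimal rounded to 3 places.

PN ≈ 0.856

Under exogeneity and monotonicity, PN = (RR − 1) / RR = 1 − 1/RR.
PN = (6.96 − 1) / 6.96 = 5.96 / 6.96 ≈ 0.8563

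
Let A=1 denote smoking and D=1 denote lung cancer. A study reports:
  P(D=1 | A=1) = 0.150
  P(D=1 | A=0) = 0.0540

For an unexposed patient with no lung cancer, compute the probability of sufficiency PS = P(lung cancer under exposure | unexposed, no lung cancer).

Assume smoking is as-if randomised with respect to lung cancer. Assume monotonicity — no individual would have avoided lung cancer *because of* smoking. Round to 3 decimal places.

Let p₁ = 0.15, p₀ = 0.054.
Under exogeneity and monotonicity, PS = (p₁ − p₀) / (1 − p₀).
PS = (0.15 − 0.054) / (1 − 0.054) = 0.096 / 0.946 ≈ 0.1015

PS ≈ 0.101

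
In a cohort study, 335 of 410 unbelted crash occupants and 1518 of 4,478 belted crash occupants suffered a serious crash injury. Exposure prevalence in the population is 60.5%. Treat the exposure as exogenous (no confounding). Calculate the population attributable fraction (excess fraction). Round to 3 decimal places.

p₁ = P(outcome | exposed) = 335/410 = 0.81707
p₀ = P(outcome | unexposed) = 1518/4478 = 0.33899
Overall risk P(Y=1) = π·p₁ + (1−π)·p₀ = 0.605×0.81707 + 0.395×0.33899 = 0.62823.
Under exogeneity, PAF = [P(Y=1) − p₀] / P(Y=1).
PAF = (0.62823 − 0.33899) / 0.62823 ≈ 0.4604

PAF ≈ 0.460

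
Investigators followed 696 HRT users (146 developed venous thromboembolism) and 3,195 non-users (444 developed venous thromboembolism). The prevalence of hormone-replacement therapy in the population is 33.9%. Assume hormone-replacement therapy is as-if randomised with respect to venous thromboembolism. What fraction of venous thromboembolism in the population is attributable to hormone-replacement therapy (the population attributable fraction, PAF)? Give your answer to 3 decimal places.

p₁ = P(outcome | exposed) = 146/696 = 0.20977
p₀ = P(outcome | unexposed) = 444/3195 = 0.13897
Overall risk P(Y=1) = π·p₁ + (1−π)·p₀ = 0.339×0.20977 + 0.661×0.13897 = 0.16297.
Under exogeneity, PAF = [P(Y=1) − p₀] / P(Y=1).
PAF = (0.16297 − 0.13897) / 0.16297 ≈ 0.1473

PAF ≈ 0.147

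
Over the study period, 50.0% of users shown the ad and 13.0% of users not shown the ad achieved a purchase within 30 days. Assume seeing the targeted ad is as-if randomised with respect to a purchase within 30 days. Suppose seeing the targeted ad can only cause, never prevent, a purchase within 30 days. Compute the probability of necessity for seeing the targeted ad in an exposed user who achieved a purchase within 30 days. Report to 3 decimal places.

PN ≈ 0.740

p₁ = 0.5, p₀ = 0.13.
Under exogeneity and monotonicity, PN = (p₁ − p₀) / p₁.
PN = (0.5 − 0.13) / 0.5 = 0.37 / 0.5 ≈ 0.7400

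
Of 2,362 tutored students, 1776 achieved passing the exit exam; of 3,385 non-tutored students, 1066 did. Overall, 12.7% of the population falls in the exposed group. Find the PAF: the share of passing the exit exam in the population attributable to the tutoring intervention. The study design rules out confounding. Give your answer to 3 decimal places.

PAF ≈ 0.150

p₁ = P(outcome | exposed) = 1776/2362 = 0.75191
p₀ = P(outcome | unexposed) = 1066/3385 = 0.31492
Overall risk P(Y=1) = π·p₁ + (1−π)·p₀ = 0.127×0.75191 + 0.873×0.31492 = 0.37042.
Under exogeneity, PAF = [P(Y=1) − p₀] / P(Y=1).
PAF = (0.37042 − 0.31492) / 0.37042 ≈ 0.1498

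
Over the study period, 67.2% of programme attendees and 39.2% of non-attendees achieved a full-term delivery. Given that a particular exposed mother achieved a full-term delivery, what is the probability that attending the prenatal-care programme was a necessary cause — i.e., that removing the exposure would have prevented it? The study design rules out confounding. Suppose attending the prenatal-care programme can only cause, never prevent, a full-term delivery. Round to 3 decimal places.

p₁ = 0.672, p₀ = 0.392.
Under exogeneity and monotonicity, PN = (p₁ − p₀) / p₁.
PN = (0.672 − 0.392) / 0.672 = 0.28 / 0.672 ≈ 0.4167

PN ≈ 0.417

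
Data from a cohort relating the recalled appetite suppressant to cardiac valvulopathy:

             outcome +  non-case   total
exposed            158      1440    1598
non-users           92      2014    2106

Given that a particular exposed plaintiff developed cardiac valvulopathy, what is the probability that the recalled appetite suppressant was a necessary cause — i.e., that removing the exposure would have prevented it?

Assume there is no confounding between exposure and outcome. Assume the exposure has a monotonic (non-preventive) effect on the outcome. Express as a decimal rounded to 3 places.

PN ≈ 0.558

p₁ = P(outcome | exposed) = 158/1598 = 0.098874
p₀ = P(outcome | unexposed) = 92/2106 = 0.043685
Under exogeneity and monotonicity, PN = (p₁ − p₀)/p₁.
PN = (0.098874 − 0.043685) / 0.098874 ≈ 0.5582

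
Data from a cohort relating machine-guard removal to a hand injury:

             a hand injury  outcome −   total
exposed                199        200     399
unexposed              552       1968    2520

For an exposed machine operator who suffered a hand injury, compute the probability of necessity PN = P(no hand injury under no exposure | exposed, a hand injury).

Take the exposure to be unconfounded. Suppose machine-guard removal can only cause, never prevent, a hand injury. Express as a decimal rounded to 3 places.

p₁ = P(outcome | exposed) = 199/399 = 0.49875
p₀ = P(outcome | unexposed) = 552/2520 = 0.21905
Under exogeneity and monotonicity, PN = (p₁ − p₀) / p₁.
PN = (0.49875 − 0.21905) / 0.49875 = 0.2797 / 0.49875 ≈ 0.5608

PN ≈ 0.561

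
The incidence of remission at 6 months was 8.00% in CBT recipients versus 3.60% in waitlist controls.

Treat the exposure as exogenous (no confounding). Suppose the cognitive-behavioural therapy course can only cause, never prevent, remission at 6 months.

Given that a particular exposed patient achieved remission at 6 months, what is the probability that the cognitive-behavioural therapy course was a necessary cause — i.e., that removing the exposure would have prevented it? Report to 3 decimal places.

p₁ = 0.08, p₀ = 0.036.
Under exogeneity and monotonicity, PN = (p₁ − p₀) / p₁.
PN = (0.08 − 0.036) / 0.08 = 0.044 / 0.08 ≈ 0.5500

PN ≈ 0.550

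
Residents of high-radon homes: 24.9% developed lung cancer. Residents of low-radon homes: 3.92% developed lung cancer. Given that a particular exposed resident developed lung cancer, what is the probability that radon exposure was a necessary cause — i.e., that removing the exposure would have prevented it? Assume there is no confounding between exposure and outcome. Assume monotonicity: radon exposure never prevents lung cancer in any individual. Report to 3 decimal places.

p₁ = 0.249, p₀ = 0.0392.
Under exogeneity and monotonicity, PN = (p₁ − p₀) / p₁.
PN = (0.249 − 0.0392) / 0.249 = 0.2098 / 0.249 ≈ 0.8426

PN ≈ 0.843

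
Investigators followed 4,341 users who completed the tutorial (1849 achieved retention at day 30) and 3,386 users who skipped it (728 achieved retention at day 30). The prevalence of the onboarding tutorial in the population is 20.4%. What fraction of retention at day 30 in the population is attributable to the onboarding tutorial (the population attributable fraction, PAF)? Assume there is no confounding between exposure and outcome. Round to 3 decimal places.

p₁ = P(outcome | exposed) = 1849/4341 = 0.42594
p₀ = P(outcome | unexposed) = 728/3386 = 0.215
Overall risk P(Y=1) = π·p₁ + (1−π)·p₀ = 0.204×0.42594 + 0.796×0.215 = 0.25803.
Under exogeneity, PAF = [P(Y=1) − p₀] / P(Y=1).
PAF = (0.25803 − 0.215) / 0.25803 ≈ 0.1668

PAF ≈ 0.167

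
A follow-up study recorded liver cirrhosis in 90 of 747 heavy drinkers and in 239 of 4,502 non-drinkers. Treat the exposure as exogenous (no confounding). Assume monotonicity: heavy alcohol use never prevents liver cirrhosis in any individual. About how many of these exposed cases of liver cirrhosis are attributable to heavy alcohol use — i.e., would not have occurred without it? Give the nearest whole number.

about 50 cases

p₁ = P(outcome | exposed) = 90/747 = 0.12048
p₀ = P(outcome | unexposed) = 239/4502 = 0.053088
PN = (p₁ − p₀)/p₁ = (0.12048 − 0.053088) / 0.12048 ≈ 0.55937.
Attributable cases ≈ PN × (exposed cases) = 0.55937 × 90 ≈ 50.34.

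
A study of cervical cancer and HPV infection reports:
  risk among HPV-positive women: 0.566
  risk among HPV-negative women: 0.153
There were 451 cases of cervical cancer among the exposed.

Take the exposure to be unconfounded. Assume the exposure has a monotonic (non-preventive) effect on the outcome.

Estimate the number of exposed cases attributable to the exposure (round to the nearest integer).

about 329 cases

Let p₁ = 0.566, p₀ = 0.153.
PN = (p₁ − p₀)/p₁ = (0.566 − 0.153) / 0.566 ≈ 0.72968.
Attributable cases ≈ PN × (exposed cases) = 0.72968 × 451 ≈ 329.09.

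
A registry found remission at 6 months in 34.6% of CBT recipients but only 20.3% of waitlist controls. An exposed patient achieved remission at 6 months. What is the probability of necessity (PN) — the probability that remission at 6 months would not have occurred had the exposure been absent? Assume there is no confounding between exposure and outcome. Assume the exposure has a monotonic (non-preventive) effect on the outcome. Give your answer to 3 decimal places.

p₁ = 0.346, p₀ = 0.203.
Under exogeneity and monotonicity, PN = (p₁ − p₀) / p₁.
PN = (0.346 − 0.203) / 0.346 = 0.143 / 0.346 ≈ 0.4133

PN ≈ 0.413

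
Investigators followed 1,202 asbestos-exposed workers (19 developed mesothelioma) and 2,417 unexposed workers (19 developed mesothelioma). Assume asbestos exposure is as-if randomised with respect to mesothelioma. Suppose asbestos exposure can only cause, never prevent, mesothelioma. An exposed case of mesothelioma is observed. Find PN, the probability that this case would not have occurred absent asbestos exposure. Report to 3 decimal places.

PN ≈ 0.503

p₁ = P(outcome | exposed) = 19/1202 = 0.015807
p₀ = P(outcome | unexposed) = 19/2417 = 0.007861
Under exogeneity and monotonicity, PN = (p₁ − p₀) / p₁.
PN = (0.015807 − 0.007861) / 0.015807 = 0.007946 / 0.015807 ≈ 0.5027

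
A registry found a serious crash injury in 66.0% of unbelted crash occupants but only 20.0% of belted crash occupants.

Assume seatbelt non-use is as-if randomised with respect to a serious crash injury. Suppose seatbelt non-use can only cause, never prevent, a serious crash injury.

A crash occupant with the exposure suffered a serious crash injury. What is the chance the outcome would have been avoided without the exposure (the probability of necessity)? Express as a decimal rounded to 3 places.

PN ≈ 0.697

p₁ = 0.66, p₀ = 0.2.
Under exogeneity and monotonicity, PN = (p₁ − p₀) / p₁.
PN = (0.66 − 0.2) / 0.66 = 0.46 / 0.66 ≈ 0.6970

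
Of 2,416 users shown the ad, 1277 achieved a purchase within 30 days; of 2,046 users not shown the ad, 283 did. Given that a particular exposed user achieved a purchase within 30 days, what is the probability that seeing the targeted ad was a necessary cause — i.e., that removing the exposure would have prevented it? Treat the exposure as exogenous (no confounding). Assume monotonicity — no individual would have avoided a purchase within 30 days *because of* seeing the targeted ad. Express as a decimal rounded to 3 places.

PN ≈ 0.738

p₁ = P(outcome | exposed) = 1277/2416 = 0.52856
p₀ = P(outcome | unexposed) = 283/2046 = 0.13832
Under exogeneity and monotonicity, PN = (p₁ − p₀) / p₁.
PN = (0.52856 − 0.13832) / 0.52856 = 0.39024 / 0.52856 ≈ 0.7383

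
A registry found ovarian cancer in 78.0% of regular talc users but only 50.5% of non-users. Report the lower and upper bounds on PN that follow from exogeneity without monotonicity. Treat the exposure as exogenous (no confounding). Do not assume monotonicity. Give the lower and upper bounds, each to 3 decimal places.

p₁ = 0.78, p₀ = 0.505.
Under exogeneity alone the bounds on PN are max{0,(p₁−p₀)/p₁} ≤ PN ≤ min{1,(1−p₀)/p₁}.
  lower = (p₁ − p₀)/p₁ = 0.275 / 0.78 ≈ 0.3526
  upper = min{1, (1 − p₀)/p₁} = 0.495 / 0.78 ≈ 0.6346

0.353 ≤ PN ≤ 0.635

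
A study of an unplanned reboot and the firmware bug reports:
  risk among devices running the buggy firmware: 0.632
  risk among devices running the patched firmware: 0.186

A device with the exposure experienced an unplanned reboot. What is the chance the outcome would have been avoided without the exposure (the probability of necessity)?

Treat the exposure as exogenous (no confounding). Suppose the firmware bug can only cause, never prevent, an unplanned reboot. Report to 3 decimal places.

Let p₁ = 0.632, p₀ = 0.186.
Under exogeneity and monotonicity, PN = (p₁ − p₀) / p₁.
PN = (0.632 − 0.186) / 0.632 = 0.446 / 0.632 ≈ 0.7057

PN ≈ 0.706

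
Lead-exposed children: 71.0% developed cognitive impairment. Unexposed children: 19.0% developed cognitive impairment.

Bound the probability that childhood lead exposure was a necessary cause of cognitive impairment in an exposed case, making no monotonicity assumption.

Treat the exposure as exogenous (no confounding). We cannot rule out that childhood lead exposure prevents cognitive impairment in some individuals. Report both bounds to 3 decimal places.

p₁ = 0.71, p₀ = 0.19.
Under exogeneity alone the bounds on PN are max{0,(p₁−p₀)/p₁} ≤ PN ≤ min{1,(1−p₀)/p₁}.
  lower = (p₁ − p₀)/p₁ = 0.52 / 0.71 ≈ 0.7324
  upper = min{1, (1 − p₀)/p₁} = 0.81 / 0.71 ≈ 1.1408 → capped at 1

0.732 ≤ PN ≤ 1.000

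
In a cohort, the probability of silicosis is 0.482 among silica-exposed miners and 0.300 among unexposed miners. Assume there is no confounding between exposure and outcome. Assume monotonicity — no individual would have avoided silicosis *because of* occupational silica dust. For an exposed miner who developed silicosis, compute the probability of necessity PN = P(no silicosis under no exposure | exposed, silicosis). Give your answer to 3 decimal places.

PN ≈ 0.378

Let p₁ = 0.482, p₀ = 0.3.
Under exogeneity and monotonicity, PN = (p₁ − p₀) / p₁.
PN = (0.482 − 0.3) / 0.482 = 0.182 / 0.482 ≈ 0.3776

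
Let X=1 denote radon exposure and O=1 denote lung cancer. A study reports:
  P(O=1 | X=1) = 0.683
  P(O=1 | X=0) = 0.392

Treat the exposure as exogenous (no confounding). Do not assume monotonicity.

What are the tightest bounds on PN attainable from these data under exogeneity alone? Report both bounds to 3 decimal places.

0.426 ≤ PN ≤ 0.890

Let p₁ = 0.683, p₀ = 0.392.
Under exogeneity alone the bounds on PN are max{0,(p₁−p₀)/p₁} ≤ PN ≤ min{1,(1−p₀)/p₁}.
  lower = (p₁ − p₀)/p₁ = 0.291 / 0.683 ≈ 0.4261
  upper = min{1, (1 − p₀)/p₁} = 0.608 / 0.683 ≈ 0.8902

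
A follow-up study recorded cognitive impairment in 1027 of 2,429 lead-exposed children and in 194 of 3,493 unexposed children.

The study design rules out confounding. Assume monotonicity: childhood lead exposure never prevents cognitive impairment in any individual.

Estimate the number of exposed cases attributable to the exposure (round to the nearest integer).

p₁ = P(outcome | exposed) = 1027/2429 = 0.42281
p₀ = P(outcome | unexposed) = 194/3493 = 0.05554
PN = (p₁ − p₀)/p₁ = (0.42281 − 0.05554) / 0.42281 ≈ 0.86864.
Attributable cases ≈ PN × (exposed cases) = 0.86864 × 1027 ≈ 892.09.

about 892 cases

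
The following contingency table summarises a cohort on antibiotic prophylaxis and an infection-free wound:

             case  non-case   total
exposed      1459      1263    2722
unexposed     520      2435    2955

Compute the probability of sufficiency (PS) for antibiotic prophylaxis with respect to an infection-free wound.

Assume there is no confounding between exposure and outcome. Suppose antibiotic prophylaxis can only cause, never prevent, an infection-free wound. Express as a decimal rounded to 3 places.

p₁ = P(outcome | exposed) = 1459/2722 = 0.536
p₀ = P(outcome | unexposed) = 520/2955 = 0.17597
Under exogeneity and monotonicity, PS = (p₁ − p₀) / (1 − p₀).
PS = (0.536 − 0.17597) / (1 − 0.17597) = 0.36003 / 0.82403 ≈ 0.4369

PS ≈ 0.437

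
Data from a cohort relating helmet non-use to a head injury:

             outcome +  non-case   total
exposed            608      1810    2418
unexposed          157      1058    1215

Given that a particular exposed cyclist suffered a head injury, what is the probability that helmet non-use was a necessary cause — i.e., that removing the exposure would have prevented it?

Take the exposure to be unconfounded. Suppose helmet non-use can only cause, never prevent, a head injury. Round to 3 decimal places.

p₁ = P(outcome | exposed) = 608/2418 = 0.25145
p₀ = P(outcome | unexposed) = 157/1215 = 0.12922
Under exogeneity and monotonicity, PN = (p₁ − p₀) / p₁.
PN = (0.25145 − 0.12922) / 0.25145 = 0.12223 / 0.25145 ≈ 0.4861

PN ≈ 0.486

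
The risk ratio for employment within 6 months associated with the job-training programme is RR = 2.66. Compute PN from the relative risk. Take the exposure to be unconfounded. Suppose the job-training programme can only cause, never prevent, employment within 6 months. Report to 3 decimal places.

Under exogeneity and monotonicity, PN = (RR − 1) / RR = 1 − 1/RR.
PN = (2.66 − 1) / 2.66 = 1.66 / 2.66 ≈ 0.6241

PN ≈ 0.624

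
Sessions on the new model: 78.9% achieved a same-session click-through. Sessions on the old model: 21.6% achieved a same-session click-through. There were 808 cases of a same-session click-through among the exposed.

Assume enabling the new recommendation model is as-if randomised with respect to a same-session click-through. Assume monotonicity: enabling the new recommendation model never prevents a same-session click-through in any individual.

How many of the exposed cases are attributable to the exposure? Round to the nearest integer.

p₁ = 0.789, p₀ = 0.216.
PN = (p₁ − p₀)/p₁ = (0.789 − 0.216) / 0.789 ≈ 0.72624.
Attributable cases ≈ PN × (exposed cases) = 0.72624 × 808 ≈ 586.80.

about 587 cases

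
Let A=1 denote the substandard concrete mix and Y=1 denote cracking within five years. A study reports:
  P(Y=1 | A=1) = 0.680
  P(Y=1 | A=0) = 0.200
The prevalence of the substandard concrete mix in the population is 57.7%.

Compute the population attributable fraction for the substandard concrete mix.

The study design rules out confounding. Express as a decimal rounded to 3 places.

Let p₁ = 0.68, p₀ = 0.2.
Overall risk P(Y=1) = π·p₁ + (1−π)·p₀ = 0.577×0.68 + 0.423×0.2 = 0.47696.
Under exogeneity, PAF = [P(Y=1) − p₀] / P(Y=1).
PAF = (0.47696 − 0.2) / 0.47696 ≈ 0.5807

PAF ≈ 0.581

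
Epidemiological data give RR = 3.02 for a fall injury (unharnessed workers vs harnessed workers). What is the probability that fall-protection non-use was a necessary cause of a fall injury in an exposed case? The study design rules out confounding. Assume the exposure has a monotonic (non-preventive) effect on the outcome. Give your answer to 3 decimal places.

Under exogeneity and monotonicity, PN = (RR − 1) / RR = 1 − 1/RR.
PN = (3.02 − 1) / 3.02 = 2.02 / 3.02 ≈ 0.6689

PN ≈ 0.669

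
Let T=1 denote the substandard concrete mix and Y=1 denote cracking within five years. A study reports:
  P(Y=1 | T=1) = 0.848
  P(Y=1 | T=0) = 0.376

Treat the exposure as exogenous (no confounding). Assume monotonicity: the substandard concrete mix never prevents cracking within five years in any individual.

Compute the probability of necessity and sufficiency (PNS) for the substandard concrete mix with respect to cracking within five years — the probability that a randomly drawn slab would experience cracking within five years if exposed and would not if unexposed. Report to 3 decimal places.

PNS ≈ 0.472

Let p₁ = 0.848, p₀ = 0.376.
Under exogeneity and monotonicity, PNS = p₁ − p₀.
PNS = 0.848 − 0.376 = 0.472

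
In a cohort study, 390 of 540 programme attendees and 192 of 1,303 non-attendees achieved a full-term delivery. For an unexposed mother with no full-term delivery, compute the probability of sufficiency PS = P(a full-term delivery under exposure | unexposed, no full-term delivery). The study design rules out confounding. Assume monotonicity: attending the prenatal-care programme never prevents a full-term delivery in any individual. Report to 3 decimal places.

PS ≈ 0.674

p₁ = P(outcome | exposed) = 390/540 = 0.72222
p₀ = P(outcome | unexposed) = 192/1303 = 0.14735
Under exogeneity and monotonicity, PS = (p₁ − p₀) / (1 − p₀).
PS = (0.72222 − 0.14735) / (1 − 0.14735) = 0.57487 / 0.85265 ≈ 0.6742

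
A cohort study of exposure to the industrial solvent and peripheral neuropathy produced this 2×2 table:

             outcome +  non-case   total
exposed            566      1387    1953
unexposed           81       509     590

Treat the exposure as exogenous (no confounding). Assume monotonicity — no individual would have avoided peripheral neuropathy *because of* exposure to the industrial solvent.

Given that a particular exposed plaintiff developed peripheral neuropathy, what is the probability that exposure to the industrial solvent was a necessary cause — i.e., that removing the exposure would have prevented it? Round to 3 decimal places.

PN ≈ 0.526

p₁ = P(outcome | exposed) = 566/1953 = 0.28981
p₀ = P(outcome | unexposed) = 81/590 = 0.13729
Under exogeneity and monotonicity, PN = (p₁ − p₀)/p₁.
PN = (0.28981 − 0.13729) / 0.28981 ≈ 0.5263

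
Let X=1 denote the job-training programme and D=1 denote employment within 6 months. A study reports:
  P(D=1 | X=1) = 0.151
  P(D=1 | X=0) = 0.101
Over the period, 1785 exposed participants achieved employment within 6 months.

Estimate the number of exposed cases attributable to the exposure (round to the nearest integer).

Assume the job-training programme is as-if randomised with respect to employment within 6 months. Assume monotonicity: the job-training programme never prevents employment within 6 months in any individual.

Let p₁ = 0.151, p₀ = 0.101.
PN = (p₁ − p₀)/p₁ = (0.151 − 0.101) / 0.151 ≈ 0.33113.
Attributable cases ≈ PN × (exposed cases) = 0.33113 × 1785 ≈ 591.06.

about 591 cases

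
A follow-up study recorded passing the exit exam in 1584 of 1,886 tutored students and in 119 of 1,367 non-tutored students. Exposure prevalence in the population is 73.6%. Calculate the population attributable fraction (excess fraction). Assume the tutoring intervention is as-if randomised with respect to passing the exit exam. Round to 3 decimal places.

PAF ≈ 0.864

p₁ = P(outcome | exposed) = 1584/1886 = 0.83987
p₀ = P(outcome | unexposed) = 119/1367 = 0.087052
Overall risk P(Y=1) = π·p₁ + (1−π)·p₀ = 0.736×0.83987 + 0.264×0.087052 = 0.64113.
Under exogeneity, PAF = [P(Y=1) − p₀] / P(Y=1).
PAF = (0.64113 − 0.087052) / 0.64113 ≈ 0.8642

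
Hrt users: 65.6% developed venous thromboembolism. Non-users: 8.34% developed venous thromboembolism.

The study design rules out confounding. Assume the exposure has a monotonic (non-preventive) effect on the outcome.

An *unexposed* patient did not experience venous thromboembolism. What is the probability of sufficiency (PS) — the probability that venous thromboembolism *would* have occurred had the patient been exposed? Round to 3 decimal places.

PS ≈ 0.625

p₁ = 0.656, p₀ = 0.0834.
Under exogeneity and monotonicity, PS = (p₁ − p₀) / (1 − p₀).
PS = (0.656 − 0.0834) / (1 − 0.0834) = 0.5726 / 0.9166 ≈ 0.6247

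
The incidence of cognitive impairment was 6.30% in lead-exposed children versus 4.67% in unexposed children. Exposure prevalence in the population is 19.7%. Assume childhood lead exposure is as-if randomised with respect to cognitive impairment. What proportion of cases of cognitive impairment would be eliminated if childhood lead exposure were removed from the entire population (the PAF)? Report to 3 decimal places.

p₁ = 0.063, p₀ = 0.0467.
Overall risk P(Y=1) = π·p₁ + (1−π)·p₀ = 0.197×0.063 + 0.803×0.0467 = 0.049911.
Under exogeneity, PAF = [P(Y=1) − p₀] / P(Y=1).
PAF = (0.049911 − 0.0467) / 0.049911 ≈ 0.0643

PAF ≈ 0.064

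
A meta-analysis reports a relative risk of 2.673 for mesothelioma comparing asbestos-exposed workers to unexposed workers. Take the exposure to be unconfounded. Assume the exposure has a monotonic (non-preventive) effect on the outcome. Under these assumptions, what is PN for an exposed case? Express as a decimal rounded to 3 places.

PN ≈ 0.626

Under exogeneity and monotonicity, PN = (RR − 1) / RR = 1 − 1/RR.
PN = (2.673 − 1) / 2.673 = 1.673 / 2.673 ≈ 0.6259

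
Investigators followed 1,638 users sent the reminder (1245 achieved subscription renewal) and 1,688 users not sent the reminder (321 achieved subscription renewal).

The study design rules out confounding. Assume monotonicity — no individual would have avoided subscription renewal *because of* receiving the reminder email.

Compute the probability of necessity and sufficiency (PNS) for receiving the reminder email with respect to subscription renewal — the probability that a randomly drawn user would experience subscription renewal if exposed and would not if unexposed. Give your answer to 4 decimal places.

PNS ≈ 0.5699

p₁ = P(outcome | exposed) = 1245/1638 = 0.76007
p₀ = P(outcome | unexposed) = 321/1688 = 0.19017
Under exogeneity and monotonicity, PNS = p₁ − p₀.
PNS = 0.76007 − 0.19017 = 0.56991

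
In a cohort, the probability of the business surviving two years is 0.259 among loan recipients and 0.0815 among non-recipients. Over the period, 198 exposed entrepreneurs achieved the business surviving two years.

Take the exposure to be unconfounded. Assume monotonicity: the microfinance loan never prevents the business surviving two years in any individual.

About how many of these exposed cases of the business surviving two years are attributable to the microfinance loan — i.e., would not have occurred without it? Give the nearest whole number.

Let p₁ = 0.259, p₀ = 0.0815.
PN = (p₁ − p₀)/p₁ = (0.259 − 0.0815) / 0.259 ≈ 0.68533.
Attributable cases ≈ PN × (exposed cases) = 0.68533 × 198 ≈ 135.69.

about 136 cases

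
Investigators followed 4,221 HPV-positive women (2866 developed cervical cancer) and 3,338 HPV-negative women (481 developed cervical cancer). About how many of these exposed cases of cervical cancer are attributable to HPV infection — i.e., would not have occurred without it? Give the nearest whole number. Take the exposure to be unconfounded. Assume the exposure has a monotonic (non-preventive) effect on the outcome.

p₁ = P(outcome | exposed) = 2866/4221 = 0.67899
p₀ = P(outcome | unexposed) = 481/3338 = 0.1441
PN = (p₁ − p₀)/p₁ = (0.67899 − 0.1441) / 0.67899 ≈ 0.78777.
Attributable cases ≈ PN × (exposed cases) = 0.78777 × 2866 ≈ 2257.76.

about 2258 cases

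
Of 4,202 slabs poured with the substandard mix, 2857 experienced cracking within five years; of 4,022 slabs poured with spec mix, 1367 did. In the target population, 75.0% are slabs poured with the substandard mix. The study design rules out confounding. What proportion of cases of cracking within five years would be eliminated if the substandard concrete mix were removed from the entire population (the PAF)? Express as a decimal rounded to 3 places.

p₁ = P(outcome | exposed) = 2857/4202 = 0.67991
p₀ = P(outcome | unexposed) = 1367/4022 = 0.33988
Overall risk P(Y=1) = π·p₁ + (1−π)·p₀ = 0.75×0.67991 + 0.25×0.33988 = 0.59491.
Under exogeneity, PAF = [P(Y=1) − p₀] / P(Y=1).
PAF = (0.59491 − 0.33988) / 0.59491 ≈ 0.4287

PAF ≈ 0.429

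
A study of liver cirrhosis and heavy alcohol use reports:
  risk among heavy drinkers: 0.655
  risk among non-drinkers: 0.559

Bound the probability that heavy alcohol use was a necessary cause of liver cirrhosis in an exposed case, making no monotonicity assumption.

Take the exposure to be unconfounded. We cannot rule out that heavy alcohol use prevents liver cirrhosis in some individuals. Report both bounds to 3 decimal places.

Let p₁ = 0.655, p₀ = 0.559.
Under exogeneity alone the bounds on PN are max{0,(p₁−p₀)/p₁} ≤ PN ≤ min{1,(1−p₀)/p₁}.
  lower = (p₁ − p₀)/p₁ = 0.096 / 0.655 ≈ 0.1466
  upper = min{1, (1 − p₀)/p₁} = 0.441 / 0.655 ≈ 0.6733

0.147 ≤ PN ≤ 0.673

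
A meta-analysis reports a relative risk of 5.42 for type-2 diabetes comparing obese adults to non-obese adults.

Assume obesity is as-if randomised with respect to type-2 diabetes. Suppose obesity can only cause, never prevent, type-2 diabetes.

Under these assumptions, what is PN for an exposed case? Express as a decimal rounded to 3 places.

PN ≈ 0.815

Under exogeneity and monotonicity, PN = (RR − 1) / RR = 1 − 1/RR.
PN = (5.42 − 1) / 5.42 = 4.42 / 5.42 ≈ 0.8155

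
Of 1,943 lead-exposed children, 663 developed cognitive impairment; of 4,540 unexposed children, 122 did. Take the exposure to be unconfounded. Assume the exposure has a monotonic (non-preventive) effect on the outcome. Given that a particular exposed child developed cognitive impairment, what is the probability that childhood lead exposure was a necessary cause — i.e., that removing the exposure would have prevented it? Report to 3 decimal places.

PN ≈ 0.921

p₁ = P(outcome | exposed) = 663/1943 = 0.34122
p₀ = P(outcome | unexposed) = 122/4540 = 0.026872
Under exogeneity and monotonicity, PN = (p₁ − p₀) / p₁.
PN = (0.34122 − 0.026872) / 0.34122 = 0.31435 / 0.34122 ≈ 0.9212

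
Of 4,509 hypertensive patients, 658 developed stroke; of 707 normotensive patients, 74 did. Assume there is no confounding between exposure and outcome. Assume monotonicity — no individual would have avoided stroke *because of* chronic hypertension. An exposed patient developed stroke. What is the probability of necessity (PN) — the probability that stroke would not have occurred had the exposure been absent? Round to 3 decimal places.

p₁ = P(outcome | exposed) = 658/4509 = 0.14593
p₀ = P(outcome | unexposed) = 74/707 = 0.10467
Under exogeneity and monotonicity, PN = (p₁ − p₀) / p₁.
PN = (0.14593 − 0.10467) / 0.14593 = 0.041263 / 0.14593 ≈ 0.2828

PN ≈ 0.283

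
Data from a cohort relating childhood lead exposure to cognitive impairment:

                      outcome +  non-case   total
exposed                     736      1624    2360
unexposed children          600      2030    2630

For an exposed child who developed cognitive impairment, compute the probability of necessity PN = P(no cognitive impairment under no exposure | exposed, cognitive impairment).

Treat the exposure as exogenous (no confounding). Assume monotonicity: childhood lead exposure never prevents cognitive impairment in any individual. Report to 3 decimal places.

PN ≈ 0.268

p₁ = P(outcome | exposed) = 736/2360 = 0.31186
p₀ = P(outcome | unexposed) = 600/2630 = 0.22814
Under exogeneity and monotonicity, PN = (p₁ − p₀) / p₁.
PN = (0.31186 − 0.22814) / 0.31186 = 0.083728 / 0.31186 ≈ 0.2685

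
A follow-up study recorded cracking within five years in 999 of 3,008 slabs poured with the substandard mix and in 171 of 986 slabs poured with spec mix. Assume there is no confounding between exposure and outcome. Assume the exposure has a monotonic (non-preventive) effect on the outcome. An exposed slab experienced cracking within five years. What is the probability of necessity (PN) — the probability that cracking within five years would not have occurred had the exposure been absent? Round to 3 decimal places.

p₁ = P(outcome | exposed) = 999/3008 = 0.33211
p₀ = P(outcome | unexposed) = 171/986 = 0.17343
Under exogeneity and monotonicity, PN = (p₁ − p₀) / p₁.
PN = (0.33211 − 0.17343) / 0.33211 = 0.15869 / 0.33211 ≈ 0.4778

PN ≈ 0.478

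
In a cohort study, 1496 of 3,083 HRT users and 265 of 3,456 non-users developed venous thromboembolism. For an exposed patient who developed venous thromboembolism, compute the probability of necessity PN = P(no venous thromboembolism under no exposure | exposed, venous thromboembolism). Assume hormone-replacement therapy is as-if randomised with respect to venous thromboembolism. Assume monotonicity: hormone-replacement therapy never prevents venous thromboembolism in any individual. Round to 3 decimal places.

PN ≈ 0.842

p₁ = P(outcome | exposed) = 1496/3083 = 0.48524
p₀ = P(outcome | unexposed) = 265/3456 = 0.076678
Under exogeneity and monotonicity, PN = (p₁ − p₀) / p₁.
PN = (0.48524 − 0.076678) / 0.48524 = 0.40856 / 0.48524 ≈ 0.8420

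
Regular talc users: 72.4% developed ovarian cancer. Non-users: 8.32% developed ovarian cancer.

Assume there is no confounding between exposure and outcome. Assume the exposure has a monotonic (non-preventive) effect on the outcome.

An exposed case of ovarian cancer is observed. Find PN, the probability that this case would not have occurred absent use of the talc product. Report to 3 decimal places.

p₁ = 0.724, p₀ = 0.0832.
Under exogeneity and monotonicity, PN = (p₁ − p₀) / p₁.
PN = (0.724 − 0.0832) / 0.724 = 0.6408 / 0.724 ≈ 0.8851

PN ≈ 0.885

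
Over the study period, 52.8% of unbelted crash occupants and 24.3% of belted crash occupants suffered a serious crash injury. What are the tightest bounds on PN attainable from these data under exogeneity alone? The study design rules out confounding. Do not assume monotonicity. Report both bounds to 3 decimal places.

0.540 ≤ PN ≤ 1.000

p₁ = 0.528, p₀ = 0.243.
Under exogeneity alone the bounds on PN are max{0,(p₁−p₀)/p₁} ≤ PN ≤ min{1,(1−p₀)/p₁}.
  lower = (p₁ − p₀)/p₁ = 0.285 / 0.528 ≈ 0.5398
  upper = min{1, (1 − p₀)/p₁} = 0.757 / 0.528 ≈ 1.4337 → capped at 1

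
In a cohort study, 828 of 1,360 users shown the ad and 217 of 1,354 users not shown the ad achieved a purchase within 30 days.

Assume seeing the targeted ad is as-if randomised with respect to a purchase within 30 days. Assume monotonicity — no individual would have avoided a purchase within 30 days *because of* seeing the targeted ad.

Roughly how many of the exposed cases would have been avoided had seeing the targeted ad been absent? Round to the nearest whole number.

p₁ = P(outcome | exposed) = 828/1360 = 0.60882
p₀ = P(outcome | unexposed) = 217/1354 = 0.16027
PN = (p₁ − p₀)/p₁ = (0.60882 − 0.16027) / 0.60882 ≈ 0.73676.
Attributable cases ≈ PN × (exposed cases) = 0.73676 × 828 ≈ 610.04.

about 610 cases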